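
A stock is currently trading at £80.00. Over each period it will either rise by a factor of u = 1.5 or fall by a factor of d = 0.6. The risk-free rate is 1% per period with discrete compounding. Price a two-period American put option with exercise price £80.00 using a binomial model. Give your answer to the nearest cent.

£19.19

Risk-neutral probability p = (1 + 0.01 − 0.6)/(1.5 − 0.6) = 0.4100/0.9000 = 0.4556
Terminal stock prices: S_uu = 180, S_ud = 72, S_dd = 28.8
Terminal payoffs (K − S): max(-100, 0) = 0, max(8, 0) = 8, max(51.2, 0) = 51.2
Node u (S = 120): continuation = 1/1.01·[0.4556·0.0000 + 0.5444·8.0000] = 4.3124; exercise value = 0.0000 ≤ continuation, so V_u = 4.3124
Node d (S = 48): continuation = 1/1.01·[0.4556·8.0000 + 0.5444·51.2000] = 31.2079; exercise value = 32.0000 > continuation, so V_d = 32.0000 (exercise)
Node 0 (S = 80): continuation = 1/1.01·[0.4556·4.3124 + 0.5444·32.0000] = 19.1948; exercise value = 0.0000 ≤ continuation, so V_0 = 19.1948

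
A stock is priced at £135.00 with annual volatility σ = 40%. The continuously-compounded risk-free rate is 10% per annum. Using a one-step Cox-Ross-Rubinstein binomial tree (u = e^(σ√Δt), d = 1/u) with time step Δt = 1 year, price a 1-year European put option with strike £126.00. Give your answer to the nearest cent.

CRR parameters: u = e^(σ√Δt) = e^(0.4·√1) = 1.4918, d = 1/u = 0.6703
Per-period rate: rΔt = 0.1·1 = 0.1, so R = e^0.1 = 1.1052
Risk-neutral probability p = (e^0.1 − 0.6703)/(1.4918 − 0.6703) = 0.4349/0.8215 = 0.5293
Terminal stock prices: S_u = 201.4, S_d = 90.49
Terminal payoffs (K − S): max(-75.4, 0) = 0, max(35.51, 0) = 35.51
Node 0 (S = 135): V_0 = e^(−0.1)·[0.5293·0.0000 + 0.4707·35.5068] = 15.1215

£15.12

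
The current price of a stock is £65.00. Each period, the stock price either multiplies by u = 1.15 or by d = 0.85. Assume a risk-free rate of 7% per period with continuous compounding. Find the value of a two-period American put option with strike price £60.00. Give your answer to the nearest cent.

£1.14

Risk-neutral probability p = (e^0.07 − 0.85)/(1.15 − 0.85) = 0.2225/0.3000 = 0.7417
Terminal stock prices: S_uu = 85.96, S_ud = 63.54, S_dd = 46.96
Terminal payoffs (K − S): max(-25.96, 0) = 0, max(-3.538, 0) = 0, max(13.04, 0) = 13.04
Node u (S = 74.75): continuation = e^(−0.07)·[0.7417·0.0000 + 0.2583·0.0000] = 0.0000; exercise value = 0.0000 ≤ continuation, so V_u = 0.0000
Node d (S = 55.25): continuation = e^(−0.07)·[0.7417·0.0000 + 0.2583·13.0375] = 3.1400; exercise value = 4.7500 > continuation, so V_d = 4.7500 (exercise)
Node 0 (S = 65): continuation = e^(−0.07)·[0.7417·0.0000 + 0.2583·4.7500] = 1.1440; exercise value = 0.0000 ≤ continuation, so V_0 = 1.1440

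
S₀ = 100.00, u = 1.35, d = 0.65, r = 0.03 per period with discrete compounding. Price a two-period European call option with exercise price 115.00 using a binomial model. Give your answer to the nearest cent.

18.68

Risk-neutral probability p = (1 + 0.03 − 0.65)/(1.35 − 0.65) = 0.3800/0.7000 = 0.5429
Terminal stock prices: S_uu = 182.3, S_ud = 87.75, S_dd = 42.25
Terminal payoffs (S − K): max(67.25, 0) = 67.25, max(-27.25, 0) = 0, max(-72.75, 0) = 0
Node u (S = 135): V_u = 1/1.03·[0.5429·67.2500 + 0.4571·0.0000] = 35.4438
Node d (S = 65): V_d = 1/1.03·[0.5429·0.0000 + 0.4571·0.0000] = 0.0000
Node 0 (S = 100): V_0 = 1/1.03·[0.5429·35.4438 + 0.4571·0.0000] = 18.6805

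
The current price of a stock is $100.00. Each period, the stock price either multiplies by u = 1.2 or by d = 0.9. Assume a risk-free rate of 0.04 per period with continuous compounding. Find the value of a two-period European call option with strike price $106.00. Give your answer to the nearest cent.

Risk-neutral probability p = (e^0.04 − 0.9)/(1.2 − 0.9) = 0.1408/0.3000 = 0.4694
Terminal stock prices: S_uu = 144, S_ud = 108, S_dd = 81
Terminal payoffs (S − K): max(38, 0) = 38, max(2, 0) = 2, max(-25, 0) = 0
Node u (S = 120): V_u = e^(−0.04)·[0.4694·38.0000 + 0.5306·2.0000] = 18.1563
Node d (S = 90): V_d = e^(−0.04)·[0.4694·2.0000 + 0.5306·0.0000] = 0.9019
Node 0 (S = 100): V_0 = e^(−0.04)·[0.4694·18.1563 + 0.5306·0.9019] = 8.6477

$8.65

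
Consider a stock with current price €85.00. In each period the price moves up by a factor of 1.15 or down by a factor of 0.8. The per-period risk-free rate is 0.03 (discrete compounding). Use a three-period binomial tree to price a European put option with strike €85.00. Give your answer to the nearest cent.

€6.29

Risk-neutral probability p = (1 + 0.03 − 0.8)/(1.15 − 0.8) = 0.2300/0.3500 = 0.6571
Terminal stock prices: S_uuu = 129.3, S_uud = 89.93, S_udd = 62.56, S_ddd = 43.52
Terminal payoffs (K − S): max(-44.27, 0) = 0, max(-4.93, 0) = 0, max(22.44, 0) = 22.44, max(41.48, 0) = 41.48
Node uu (S = 112.4): V_uu = 1/1.03·[0.6571·0.0000 + 0.3429·0.0000] = 0.0000
Node ud (S = 78.2): V_ud = 1/1.03·[0.6571·0.0000 + 0.3429·22.4400] = 7.4696
Node dd (S = 54.4): V_dd = 1/1.03·[0.6571·22.4400 + 0.3429·41.4800] = 28.1243
Node u (S = 97.75): V_u = 1/1.03·[0.6571·0.0000 + 0.3429·7.4696] = 2.4864
Node d (S = 68): V_d = 1/1.03·[0.6571·7.4696 + 0.3429·28.1243] = 14.1274
Node 0 (S = 85): V_0 = 1/1.03·[0.6571·2.4864 + 0.3429·14.1274] = 6.2889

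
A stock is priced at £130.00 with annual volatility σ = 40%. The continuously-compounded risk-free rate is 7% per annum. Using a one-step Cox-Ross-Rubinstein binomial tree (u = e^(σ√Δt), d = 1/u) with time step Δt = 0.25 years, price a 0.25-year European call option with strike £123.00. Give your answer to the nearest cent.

£17.37

CRR parameters: u = e^(σ√Δt) = e^(0.4·√0.25) = 1.2214, d = 1/u = 0.8187
Per-period rate: rΔt = 0.07·0.25 = 0.0175, so R = e^0.0175 = 1.0177
Risk-neutral probability p = (e^0.0175 − 0.8187)/(1.2214 − 0.8187) = 0.1989/0.4027 = 0.4940
Terminal stock prices: S_u = 158.8, S_d = 106.4
Terminal payoffs (S − K): max(35.78, 0) = 35.78, max(-16.57, 0) = 0
Node 0 (S = 130): V_0 = e^(−0.0175)·[0.4940·35.7824 + 0.5060·0.0000] = 17.3701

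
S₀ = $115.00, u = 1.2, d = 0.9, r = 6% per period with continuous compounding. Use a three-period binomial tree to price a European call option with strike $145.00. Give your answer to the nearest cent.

Risk-neutral probability p = (e^0.06 − 0.9)/(1.2 − 0.9) = 0.1618/0.3000 = 0.5395
Terminal stock prices: S_uuu = 198.7, S_uud = 149, S_udd = 111.8, S_ddd = 83.84
Terminal payoffs (S − K): max(53.72, 0) = 53.72, max(4.04, 0) = 4.04, max(-33.22, 0) = 0, max(-61.16, 0) = 0
Node uu (S = 165.6): V_uu = e^(−0.06)·[0.5395·53.7200 + 0.4605·4.0400] = 29.0441
Node ud (S = 124.2): V_ud = e^(−0.06)·[0.5395·4.0400 + 0.4605·0.0000] = 2.0525
Node dd (S = 93.15): V_dd = e^(−0.06)·[0.5395·0.0000 + 0.4605·0.0000] = 0.0000
Node u (S = 138): V_u = e^(−0.06)·[0.5395·29.0441 + 0.4605·2.0525] = 15.6458
Node d (S = 103.5): V_d = e^(−0.06)·[0.5395·2.0525 + 0.4605·0.0000] = 1.0427
Node 0 (S = 115): V_0 = e^(−0.06)·[0.5395·15.6458 + 0.4605·1.0427] = 8.4009

$8.40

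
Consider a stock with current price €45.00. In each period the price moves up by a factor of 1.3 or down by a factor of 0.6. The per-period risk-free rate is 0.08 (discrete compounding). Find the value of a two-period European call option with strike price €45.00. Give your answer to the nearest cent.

Risk-neutral probability p = (1 + 0.08 − 0.6)/(1.3 − 0.6) = 0.4800/0.7000 = 0.6857
Terminal stock prices: S_uu = 76.05, S_ud = 35.1, S_dd = 16.2
Terminal payoffs (S − K): max(31.05, 0) = 31.05, max(-9.9, 0) = 0, max(-28.8, 0) = 0
Node u (S = 58.5): V_u = 1/1.08·[0.6857·31.0500 + 0.3143·0.0000] = 19.7143
Node d (S = 27): V_d = 1/1.08·[0.6857·0.0000 + 0.3143·0.0000] = 0.0000
Node 0 (S = 45): V_0 = 1/1.08·[0.6857·19.7143 + 0.3143·0.0000] = 12.5170

€12.52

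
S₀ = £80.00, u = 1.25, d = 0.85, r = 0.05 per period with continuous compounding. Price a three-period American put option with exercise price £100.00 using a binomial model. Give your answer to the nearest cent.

£20.00

Risk-neutral probability p = (e^0.05 − 0.85)/(1.25 − 0.85) = 0.2013/0.4000 = 0.5032
Terminal stock prices: S_uuu = 156.2, S_uud = 106.2, S_udd = 72.25, S_ddd = 49.13
Terminal payoffs (K − S): max(-56.25, 0) = 0, max(-6.25, 0) = 0, max(27.75, 0) = 27.75, max(50.87, 0) = 50.87
Node uu (S = 125): continuation = e^(−0.05)·[0.5032·0.0000 + 0.4968·0.0000] = 0.0000; exercise value = 0.0000 ≤ continuation, so V_uu = 0.0000
Node ud (S = 85): continuation = e^(−0.05)·[0.5032·0.0000 + 0.4968·27.7500] = 13.1144; exercise value = 15.0000 > continuation, so V_ud = 15.0000 (exercise)
Node dd (S = 57.8): continuation = e^(−0.05)·[0.5032·27.7500 + 0.4968·50.8700] = 37.3229; exercise value = 42.2000 > continuation, so V_dd = 42.2000 (exercise)
Node u (S = 100): continuation = e^(−0.05)·[0.5032·0.0000 + 0.4968·15.0000] = 7.0889; exercise value = 0.0000 ≤ continuation, so V_u = 7.0889
Node d (S = 68): continuation = e^(−0.05)·[0.5032·15.0000 + 0.4968·42.2000] = 27.1229; exercise value = 32.0000 > continuation, so V_d = 32.0000 (exercise)
Node 0 (S = 80): continuation = e^(−0.05)·[0.5032·7.0889 + 0.4968·32.0000] = 18.5159; exercise value = 20.0000 > continuation, so V_0 = 20.0000 (exercise)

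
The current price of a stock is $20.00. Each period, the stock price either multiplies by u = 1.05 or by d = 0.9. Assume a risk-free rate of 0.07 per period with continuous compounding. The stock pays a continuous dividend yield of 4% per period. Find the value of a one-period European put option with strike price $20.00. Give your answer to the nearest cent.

Per-period risk-free factor R = e^0.07 = 1.0725; dividend-adjusted growth = e^(0.07−0.04) = 1.0305.
Risk-neutral probability p = (1.0305 − 0.9)/(1.05 − 0.9) = 0.1305/0.1500 = 0.8697
Terminal stock prices: S_u = 21, S_d = 18
Terminal payoffs (K − S): max(-1, 0) = 0, max(2, 0) = 2
Node 0 (S = 20): V_0 = e^(−0.07)·[0.8697·0.0000 + 0.1303·2.0000] = 0.2430

$0.24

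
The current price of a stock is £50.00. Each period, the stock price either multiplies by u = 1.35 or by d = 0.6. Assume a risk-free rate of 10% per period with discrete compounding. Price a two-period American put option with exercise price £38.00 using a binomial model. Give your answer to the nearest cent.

Risk-neutral probability p = (1 + 0.1 − 0.6)/(1.35 − 0.6) = 0.5000/0.7500 = 0.6667
Terminal stock prices: S_uu = 91.13, S_ud = 40.5, S_dd = 18
Terminal payoffs (K − S): max(-53.13, 0) = 0, max(-2.5, 0) = 0, max(20, 0) = 20
Node u (S = 67.5): continuation = 1/1.1·[0.6667·0.0000 + 0.3333·0.0000] = 0.0000; exercise value = 0.0000 ≤ continuation, so V_u = 0.0000
Node d (S = 30): continuation = 1/1.1·[0.6667·0.0000 + 0.3333·20.0000] = 6.0606; exercise value = 8.0000 > continuation, so V_d = 8.0000 (exercise)
Node 0 (S = 50): continuation = 1/1.1·[0.6667·0.0000 + 0.3333·8.0000] = 2.4242; exercise value = 0.0000 ≤ continuation, so V_0 = 2.4242

£2.42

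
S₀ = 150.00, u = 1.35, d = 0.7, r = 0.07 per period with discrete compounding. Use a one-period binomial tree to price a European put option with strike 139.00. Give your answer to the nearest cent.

Risk-neutral probability p = (1 + 0.07 − 0.7)/(1.35 − 0.7) = 0.3700/0.6500 = 0.5692
Terminal stock prices: S_u = 202.5, S_d = 105
Terminal payoffs (K − S): max(-63.5, 0) = 0, max(34, 0) = 34
Node 0 (S = 150): V_0 = 1/1.07·[0.5692·0.0000 + 0.4308·34.0000] = 13.6880

13.69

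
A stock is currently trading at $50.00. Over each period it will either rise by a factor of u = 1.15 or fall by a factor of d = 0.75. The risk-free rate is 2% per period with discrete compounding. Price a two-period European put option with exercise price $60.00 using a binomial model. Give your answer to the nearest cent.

Risk-neutral probability p = (1 + 0.02 − 0.75)/(1.15 − 0.75) = 0.2700/0.4000 = 0.6750
Terminal stock prices: S_uu = 66.12, S_ud = 43.12, S_dd = 28.12
Terminal payoffs (K − S): max(-6.125, 0) = 0, max(16.88, 0) = 16.88, max(31.88, 0) = 31.88
Node u (S = 57.5): V_u = 1/1.02·[0.6750·0.0000 + 0.3250·16.8750] = 5.3768
Node d (S = 37.5): V_d = 1/1.02·[0.6750·16.8750 + 0.3250·31.8750] = 21.3235
Node 0 (S = 50): V_0 = 1/1.02·[0.6750·5.3768 + 0.3250·21.3235] = 10.3525

$10.35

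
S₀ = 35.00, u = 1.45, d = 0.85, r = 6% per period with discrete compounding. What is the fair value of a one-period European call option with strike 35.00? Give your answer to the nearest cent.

5.20

Risk-neutral probability p = (1 + 0.06 − 0.85)/(1.45 − 0.85) = 0.2100/0.6000 = 0.3500
Terminal stock prices: S_u = 50.75, S_d = 29.75
Terminal payoffs (S − K): max(15.75, 0) = 15.75, max(-5.25, 0) = 0
Node 0 (S = 35): V_0 = 1/1.06·[0.3500·15.7500 + 0.6500·0.0000] = 5.2005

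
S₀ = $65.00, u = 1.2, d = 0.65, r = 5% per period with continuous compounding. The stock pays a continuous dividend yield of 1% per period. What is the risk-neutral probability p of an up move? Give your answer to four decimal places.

p = 0.7106

Per-period risk-free factor R = e^0.05 = 1.0513; dividend-adjusted growth = e^(0.05−0.01) = 1.0408.
Risk-neutral probability p = (1.0408 − 0.65)/(1.2 − 0.65) = 0.3908/0.5500 = 0.7106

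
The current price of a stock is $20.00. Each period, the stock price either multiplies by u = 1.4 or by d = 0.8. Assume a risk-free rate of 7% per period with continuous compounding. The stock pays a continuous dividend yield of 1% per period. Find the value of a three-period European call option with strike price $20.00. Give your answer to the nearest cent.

$5.31

Per-period risk-free factor R = e^0.07 = 1.0725; dividend-adjusted growth = e^(0.07−0.01) = 1.0618.
Risk-neutral probability p = (1.0618 − 0.8)/(1.4 − 0.8) = 0.2618/0.6000 = 0.4364
Terminal stock prices: S_uuu = 54.88, S_uud = 31.36, S_udd = 17.92, S_ddd = 10.24
Terminal payoffs (S − K): max(34.88, 0) = 34.88, max(11.36, 0) = 11.36, max(-2.08, 0) = 0, max(-9.76, 0) = 0
Node uu (S = 39.2): V_uu = e^(−0.07)·[0.4364·34.8800 + 0.5636·11.3600] = 20.1621
Node ud (S = 22.4): V_ud = e^(−0.07)·[0.4364·11.3600 + 0.5636·0.0000] = 4.6223
Node dd (S = 12.8): V_dd = e^(−0.07)·[0.4364·0.0000 + 0.5636·0.0000] = 0.0000
Node u (S = 28): V_u = e^(−0.07)·[0.4364·20.1621 + 0.5636·4.6223] = 10.6328
Node d (S = 16): V_d = e^(−0.07)·[0.4364·4.6223 + 0.5636·0.0000] = 1.8808
Node 0 (S = 20): V_0 = e^(−0.07)·[0.4364·10.6328 + 0.5636·1.8808] = 5.3147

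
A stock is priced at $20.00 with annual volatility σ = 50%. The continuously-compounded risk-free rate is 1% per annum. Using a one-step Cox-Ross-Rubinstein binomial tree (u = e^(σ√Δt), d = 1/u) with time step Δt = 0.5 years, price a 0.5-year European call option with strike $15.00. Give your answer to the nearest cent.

CRR parameters: u = e^(σ√Δt) = e^(0.5·√0.5) = 1.4241, d = 1/u = 0.7022
Per-period rate: rΔt = 0.01·0.5 = 0.005, so R = e^0.005 = 1.0050
Risk-neutral probability p = (e^0.005 − 0.7022)/(1.4241 − 0.7022) = 0.3028/0.7219 = 0.4195
Terminal stock prices: S_u = 28.48, S_d = 14.04
Terminal payoffs (S − K): max(13.48, 0) = 13.48, max(-0.9562, 0) = 0
Node 0 (S = 20): V_0 = e^(−0.005)·[0.4195·13.4824 + 0.5805·0.0000] = 5.6272

$5.63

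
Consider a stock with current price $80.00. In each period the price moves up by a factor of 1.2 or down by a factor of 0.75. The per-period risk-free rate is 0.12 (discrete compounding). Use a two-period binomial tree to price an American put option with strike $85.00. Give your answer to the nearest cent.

$5.48

Risk-neutral probability p = (1 + 0.12 − 0.75)/(1.2 − 0.75) = 0.3700/0.4500 = 0.8222
Terminal stock prices: S_uu = 115.2, S_ud = 72, S_dd = 45
Terminal payoffs (K − S): max(-30.2, 0) = 0, max(13, 0) = 13, max(40, 0) = 40
Node u (S = 96): continuation = 1/1.12·[0.8222·0.0000 + 0.1778·13.0000] = 2.0635; exercise value = 0.0000 ≤ continuation, so V_u = 2.0635
Node d (S = 60): continuation = 1/1.12·[0.8222·13.0000 + 0.1778·40.0000] = 15.8929; exercise value = 25.0000 > continuation, so V_d = 25.0000 (exercise)
Node 0 (S = 80): continuation = 1/1.12·[0.8222·2.0635 + 0.1778·25.0000] = 5.4831; exercise value = 5.0000 ≤ continuation, so V_0 = 5.4831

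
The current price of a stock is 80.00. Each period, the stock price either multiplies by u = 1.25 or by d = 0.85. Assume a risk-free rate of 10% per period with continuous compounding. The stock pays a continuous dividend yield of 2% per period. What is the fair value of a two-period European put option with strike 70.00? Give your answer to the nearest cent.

1.74

Per-period risk-free factor R = e^0.1 = 1.1052; dividend-adjusted growth = e^(0.1−0.02) = 1.0833.
Risk-neutral probability p = (1.0833 − 0.85)/(1.25 − 0.85) = 0.2333/0.4000 = 0.5832
Terminal stock prices: S_uu = 125, S_ud = 85, S_dd = 57.8
Terminal payoffs (K − S): max(-55, 0) = 0, max(-15, 0) = 0, max(12.2, 0) = 12.2
Node u (S = 100): V_u = e^(−0.1)·[0.5832·0.0000 + 0.4168·0.0000] = 0.0000
Node d (S = 68): V_d = e^(−0.1)·[0.5832·0.0000 + 0.4168·12.2000] = 4.6009
Node 0 (S = 80): V_0 = e^(−0.1)·[0.5832·0.0000 + 0.4168·4.6009] = 1.7351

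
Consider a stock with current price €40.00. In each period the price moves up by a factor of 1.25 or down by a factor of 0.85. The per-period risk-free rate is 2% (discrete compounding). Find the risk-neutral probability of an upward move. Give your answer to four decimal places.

Risk-neutral probability p = (1 + 0.02 − 0.85)/(1.25 − 0.85) = 0.1700/0.4000 = 0.4250

p = 0.4250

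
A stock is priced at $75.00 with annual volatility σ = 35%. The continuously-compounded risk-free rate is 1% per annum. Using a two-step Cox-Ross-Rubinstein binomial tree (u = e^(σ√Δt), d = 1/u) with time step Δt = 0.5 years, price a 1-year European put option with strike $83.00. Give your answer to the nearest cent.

CRR parameters: u = e^(σ√Δt) = e^(0.35·√0.5) = 1.2808, d = 1/u = 0.7808
Per-period rate: rΔt = 0.01·0.5 = 0.005, so R = e^0.005 = 1.0050
Risk-neutral probability p = (e^0.005 − 0.7808)/(1.2808 − 0.7808) = 0.2243/0.5000 = 0.4485
Terminal stock prices: S_uu = 123, S_ud = 75, S_dd = 45.72
Terminal payoffs (K − S): max(-40.03, 0) = 0, max(8, 0) = 8, max(37.28, 0) = 37.28
Node u (S = 96.06): V_u = e^(−0.005)·[0.4485·0.0000 + 0.5515·8.0000] = 4.3903
Node d (S = 58.56): V_d = e^(−0.005)·[0.4485·8.0000 + 0.5515·37.2810] = 24.0290
Node 0 (S = 75): V_0 = e^(−0.005)·[0.4485·4.3903 + 0.5515·24.0290] = 15.1458

$15.15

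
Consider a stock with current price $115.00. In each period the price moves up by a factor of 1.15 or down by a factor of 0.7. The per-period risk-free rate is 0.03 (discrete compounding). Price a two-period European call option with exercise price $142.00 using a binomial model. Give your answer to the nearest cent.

$5.11

Risk-neutral probability p = (1 + 0.03 − 0.7)/(1.15 − 0.7) = 0.3300/0.4500 = 0.7333
Terminal stock prices: S_uu = 152.1, S_ud = 92.57, S_dd = 56.35
Terminal payoffs (S − K): max(10.09, 0) = 10.09, max(-49.43, 0) = 0, max(-85.65, 0) = 0
Node u (S = 132.2): V_u = 1/1.03·[0.7333·10.0875 + 0.2667·0.0000] = 7.1820
Node d (S = 80.5): V_d = 1/1.03·[0.7333·0.0000 + 0.2667·0.0000] = 0.0000
Node 0 (S = 115): V_0 = 1/1.03·[0.7333·7.1820 + 0.2667·0.0000] = 5.1134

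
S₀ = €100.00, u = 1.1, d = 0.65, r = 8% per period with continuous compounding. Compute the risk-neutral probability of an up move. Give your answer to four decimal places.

p = 0.9629

Risk-neutral probability p = (e^0.08 − 0.65)/(1.1 − 0.65) = 0.4333/0.4500 = 0.9629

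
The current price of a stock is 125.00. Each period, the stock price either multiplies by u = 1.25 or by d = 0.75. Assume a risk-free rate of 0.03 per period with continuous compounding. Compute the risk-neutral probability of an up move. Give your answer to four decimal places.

p = 0.5609

Risk-neutral probability p = (e^0.03 − 0.75)/(1.25 − 0.75) = 0.2805/0.5000 = 0.5609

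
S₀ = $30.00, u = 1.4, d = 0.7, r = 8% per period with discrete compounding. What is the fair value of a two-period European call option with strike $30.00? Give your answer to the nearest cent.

Risk-neutral probability p = (1 + 0.08 − 0.7)/(1.4 − 0.7) = 0.3800/0.7000 = 0.5429
Terminal stock prices: S_uu = 58.8, S_ud = 29.4, S_dd = 14.7
Terminal payoffs (S − K): max(28.8, 0) = 28.8, max(-0.6, 0) = 0, max(-15.3, 0) = 0
Node u (S = 42): V_u = 1/1.08·[0.5429·28.8000 + 0.4571·0.0000] = 14.4762
Node d (S = 21): V_d = 1/1.08·[0.5429·0.0000 + 0.4571·0.0000] = 0.0000
Node 0 (S = 30): V_0 = 1/1.08·[0.5429·14.4762 + 0.4571·0.0000] = 7.2764

$7.28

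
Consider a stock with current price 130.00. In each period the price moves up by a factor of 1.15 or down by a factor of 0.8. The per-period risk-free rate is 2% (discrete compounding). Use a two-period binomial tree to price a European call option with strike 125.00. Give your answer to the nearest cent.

Risk-neutral probability p = (1 + 0.02 − 0.8)/(1.15 − 0.8) = 0.2200/0.3500 = 0.6286
Terminal stock prices: S_uu = 171.9, S_ud = 119.6, S_dd = 83.2
Terminal payoffs (S − K): max(46.92, 0) = 46.92, max(-5.4, 0) = 0, max(-41.8, 0) = 0
Node u (S = 149.5): V_u = 1/1.02·[0.6286·46.9250 + 0.3714·0.0000] = 28.9174
Node d (S = 104): V_d = 1/1.02·[0.6286·0.0000 + 0.3714·0.0000] = 0.0000
Node 0 (S = 130): V_0 = 1/1.02·[0.6286·28.9174 + 0.3714·0.0000] = 17.8202

17.82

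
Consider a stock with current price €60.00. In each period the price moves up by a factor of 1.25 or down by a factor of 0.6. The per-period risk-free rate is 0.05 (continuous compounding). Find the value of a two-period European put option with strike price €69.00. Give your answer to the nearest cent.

€13.23

Risk-neutral probability p = (e^0.05 − 0.6)/(1.25 − 0.6) = 0.4513/0.6500 = 0.6943
Terminal stock prices: S_uu = 93.75, S_ud = 45, S_dd = 21.6
Terminal payoffs (K − S): max(-24.75, 0) = 0, max(24, 0) = 24, max(47.4, 0) = 47.4
Node u (S = 75): V_u = e^(−0.05)·[0.6943·0.0000 + 0.3057·24.0000] = 6.9798
Node d (S = 36): V_d = e^(−0.05)·[0.6943·24.0000 + 0.3057·47.4000] = 29.6348
Node 0 (S = 60): V_0 = e^(−0.05)·[0.6943·6.9798 + 0.3057·29.6348] = 13.2281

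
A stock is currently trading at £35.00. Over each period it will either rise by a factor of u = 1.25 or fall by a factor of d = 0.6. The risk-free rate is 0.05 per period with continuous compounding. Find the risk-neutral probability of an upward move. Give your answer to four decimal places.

p = 0.6943

Risk-neutral probability p = (e^0.05 − 0.6)/(1.25 − 0.6) = 0.4513/0.6500 = 0.6943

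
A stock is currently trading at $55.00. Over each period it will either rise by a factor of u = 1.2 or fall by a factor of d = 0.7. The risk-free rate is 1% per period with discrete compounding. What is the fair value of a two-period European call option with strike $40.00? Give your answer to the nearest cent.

Risk-neutral probability p = (1 + 0.01 − 0.7)/(1.2 − 0.7) = 0.3100/0.5000 = 0.6200
Terminal stock prices: S_uu = 79.2, S_ud = 46.2, S_dd = 26.95
Terminal payoffs (S − K): max(39.2, 0) = 39.2, max(6.2, 0) = 6.2, max(-13.05, 0) = 0
Node u (S = 66): V_u = 1/1.01·[0.6200·39.2000 + 0.3800·6.2000] = 26.3960
Node d (S = 38.5): V_d = 1/1.01·[0.6200·6.2000 + 0.3800·0.0000] = 3.8059
Node 0 (S = 55): V_0 = 1/1.01·[0.6200·26.3960 + 0.3800·3.8059] = 17.6354

$17.64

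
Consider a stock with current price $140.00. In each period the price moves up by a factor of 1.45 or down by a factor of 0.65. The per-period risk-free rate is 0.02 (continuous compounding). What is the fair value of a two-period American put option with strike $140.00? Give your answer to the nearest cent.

$27.73

Risk-neutral probability p = (e^0.02 − 0.65)/(1.45 − 0.65) = 0.3702/0.8000 = 0.4628
Terminal stock prices: S_uu = 294.4, S_ud = 132, S_dd = 59.15
Terminal payoffs (K − S): max(-154.4, 0) = 0, max(8.05, 0) = 8.05, max(80.85, 0) = 80.85
Node u (S = 203): continuation = e^(−0.02)·[0.4628·0.0000 + 0.5372·8.0500] = 4.2392; exercise value = 0.0000 ≤ continuation, so V_u = 4.2392
Node d (S = 91): continuation = e^(−0.02)·[0.4628·8.0500 + 0.5372·80.8500] = 46.2278; exercise value = 49.0000 > continuation, so V_d = 49.0000 (exercise)
Node 0 (S = 140): continuation = e^(−0.02)·[0.4628·4.2392 + 0.5372·49.0000] = 27.7268; exercise value = 0.0000 ≤ continuation, so V_0 = 27.7268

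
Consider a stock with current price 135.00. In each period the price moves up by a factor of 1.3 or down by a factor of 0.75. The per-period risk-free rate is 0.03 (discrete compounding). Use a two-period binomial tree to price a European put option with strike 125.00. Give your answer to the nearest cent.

11.14

Risk-neutral probability p = (1 + 0.03 − 0.75)/(1.3 − 0.75) = 0.2800/0.5500 = 0.5091
Terminal stock prices: S_uu = 228.2, S_ud = 131.6, S_dd = 75.94
Terminal payoffs (K − S): max(-103.2, 0) = 0, max(-6.625, 0) = 0, max(49.06, 0) = 49.06
Node u (S = 175.5): V_u = 1/1.03·[0.5091·0.0000 + 0.4909·0.0000] = 0.0000
Node d (S = 101.2): V_d = 1/1.03·[0.5091·0.0000 + 0.4909·49.0625] = 23.3837
Node 0 (S = 135): V_0 = 1/1.03·[0.5091·0.0000 + 0.4909·23.3837] = 11.1449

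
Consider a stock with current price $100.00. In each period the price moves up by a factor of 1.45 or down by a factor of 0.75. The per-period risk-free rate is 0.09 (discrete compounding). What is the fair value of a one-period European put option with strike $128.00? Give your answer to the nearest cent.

$25.01

Risk-neutral probability p = (1 + 0.09 − 0.75)/(1.45 − 0.75) = 0.3400/0.7000 = 0.4857
Terminal stock prices: S_u = 145, S_d = 75
Terminal payoffs (K − S): max(-17, 0) = 0, max(53, 0) = 53
Node 0 (S = 100): V_0 = 1/1.09·[0.4857·0.0000 + 0.5143·53.0000] = 25.0066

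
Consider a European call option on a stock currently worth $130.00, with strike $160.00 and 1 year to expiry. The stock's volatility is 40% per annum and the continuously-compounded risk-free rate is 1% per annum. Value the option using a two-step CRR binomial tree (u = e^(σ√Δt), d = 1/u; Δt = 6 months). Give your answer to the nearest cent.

$13.11

CRR parameters: u = e^(σ√Δt) = e^(0.4·√0.5) = 1.3269, d = 1/u = 0.7536
Per-period rate: rΔt = 0.01·0.5 = 0.005, so R = e^0.005 = 1.0050
Risk-neutral probability p = (e^0.005 − 0.7536)/(1.3269 − 0.7536) = 0.2514/0.5733 = 0.4385
Terminal stock prices: S_uu = 228.9, S_ud = 130, S_dd = 73.84
Terminal payoffs (S − K): max(68.89, 0) = 68.89, max(-30, 0) = 0, max(-86.16, 0) = 0
Node u (S = 172.5): V_u = e^(−0.005)·[0.4385·68.8850 + 0.5615·0.0000] = 30.0555
Node d (S = 97.97): V_d = e^(−0.005)·[0.4385·0.0000 + 0.5615·0.0000] = 0.0000
Node 0 (S = 130): V_0 = e^(−0.005)·[0.4385·30.0555 + 0.5615·0.0000] = 13.1136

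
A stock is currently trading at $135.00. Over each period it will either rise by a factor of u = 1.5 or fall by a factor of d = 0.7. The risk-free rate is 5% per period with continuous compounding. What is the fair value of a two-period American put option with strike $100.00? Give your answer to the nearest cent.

Risk-neutral probability p = (e^0.05 − 0.7)/(1.5 − 0.7) = 0.3513/0.8000 = 0.4391
Terminal stock prices: S_uu = 303.8, S_ud = 141.8, S_dd = 66.15
Terminal payoffs (K − S): max(-203.8, 0) = 0, max(-41.75, 0) = 0, max(33.85, 0) = 33.85
Node u (S = 202.5): continuation = e^(−0.05)·[0.4391·0.0000 + 0.5609·0.0000] = 0.0000; exercise value = 0.0000 ≤ continuation, so V_u = 0.0000
Node d (S = 94.5): continuation = e^(−0.05)·[0.4391·0.0000 + 0.5609·33.8500] = 18.0608; exercise value = 5.5000 ≤ continuation, so V_d = 18.0608
Node 0 (S = 135): continuation = e^(−0.05)·[0.4391·0.0000 + 0.5609·18.0608] = 9.6365; exercise value = 0.0000 ≤ continuation, so V_0 = 9.6365

$9.64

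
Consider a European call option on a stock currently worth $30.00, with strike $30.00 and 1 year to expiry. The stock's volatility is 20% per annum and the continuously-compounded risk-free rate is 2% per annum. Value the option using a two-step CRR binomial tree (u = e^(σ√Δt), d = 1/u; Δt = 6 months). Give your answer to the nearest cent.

CRR parameters: u = e^(σ√Δt) = e^(0.2·√0.5) = 1.1519, d = 1/u = 0.8681
Per-period rate: rΔt = 0.02·0.5 = 0.01, so R = e^0.01 = 1.0101
Risk-neutral probability p = (e^0.01 − 0.8681)/(1.1519 − 0.8681) = 0.1419/0.2838 = 0.5001
Terminal stock prices: S_uu = 39.81, S_ud = 30, S_dd = 22.61
Terminal payoffs (S − K): max(9.807, 0) = 9.807, max(0, 0) = 0, max(-7.391, 0) = 0
Node u (S = 34.56): V_u = e^(−0.01)·[0.5001·9.8069 + 0.4999·0.0000] = 4.8558
Node d (S = 26.04): V_d = e^(−0.01)·[0.5001·0.0000 + 0.4999·0.0000] = 0.0000
Node 0 (S = 30): V_0 = e^(−0.01)·[0.5001·4.8558 + 0.4999·0.0000] = 2.4043

$2.40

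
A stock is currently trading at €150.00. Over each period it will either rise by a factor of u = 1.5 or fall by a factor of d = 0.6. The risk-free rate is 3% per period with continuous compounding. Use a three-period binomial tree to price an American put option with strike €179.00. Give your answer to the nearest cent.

€56.72

Risk-neutral probability p = (e^0.03 − 0.6)/(1.5 − 0.6) = 0.4305/0.9000 = 0.4783
Terminal stock prices: S_uuu = 506.2, S_uud = 202.5, S_udd = 81, S_ddd = 32.4
Terminal payoffs (K − S): max(-327.2, 0) = 0, max(-23.5, 0) = 0, max(98, 0) = 98, max(146.6, 0) = 146.6
Node uu (S = 337.5): continuation = e^(−0.03)·[0.4783·0.0000 + 0.5217·0.0000] = 0.0000; exercise value = 0.0000 ≤ continuation, so V_uu = 0.0000
Node ud (S = 135): continuation = e^(−0.03)·[0.4783·0.0000 + 0.5217·98.0000] = 49.6172; exercise value = 44.0000 ≤ continuation, so V_ud = 49.6172
Node dd (S = 54): continuation = e^(−0.03)·[0.4783·98.0000 + 0.5217·146.6000] = 119.7098; exercise value = 125.0000 > continuation, so V_dd = 125.0000 (exercise)
Node u (S = 225): continuation = e^(−0.03)·[0.4783·0.0000 + 0.5217·49.6172] = 25.1211; exercise value = 0.0000 ≤ continuation, so V_u = 25.1211
Node d (S = 90): continuation = e^(−0.03)·[0.4783·49.6172 + 0.5217·125.0000] = 86.3170; exercise value = 89.0000 > continuation, so V_d = 89.0000 (exercise)
Node 0 (S = 150): continuation = e^(−0.03)·[0.4783·25.1211 + 0.5217·89.0000] = 56.7204; exercise value = 29.0000 ≤ continuation, so V_0 = 56.7204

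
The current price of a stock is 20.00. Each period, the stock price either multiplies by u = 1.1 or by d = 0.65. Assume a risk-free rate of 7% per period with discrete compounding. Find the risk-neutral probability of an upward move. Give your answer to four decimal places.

Risk-neutral probability p = (1 + 0.07 − 0.65)/(1.1 − 0.65) = 0.4200/0.4500 = 0.9333

p = 0.9333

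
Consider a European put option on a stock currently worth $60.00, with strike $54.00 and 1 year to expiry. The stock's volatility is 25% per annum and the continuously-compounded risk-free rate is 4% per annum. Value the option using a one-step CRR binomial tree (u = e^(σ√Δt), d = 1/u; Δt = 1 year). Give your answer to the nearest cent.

CRR parameters: u = e^(σ√Δt) = e^(0.25·√1) = 1.2840, d = 1/u = 0.7788
Per-period rate: rΔt = 0.04·1 = 0.04, so R = e^0.04 = 1.0408
Risk-neutral probability p = (e^0.04 − 0.7788)/(1.2840 − 0.7788) = 0.2620/0.5052 = 0.5186
Terminal stock prices: S_u = 77.04, S_d = 46.73
Terminal payoffs (K − S): max(-23.04, 0) = 0, max(7.272, 0) = 7.272
Node 0 (S = 60): V_0 = e^(−0.04)·[0.5186·0.0000 + 0.4814·7.2720] = 3.3634

$3.36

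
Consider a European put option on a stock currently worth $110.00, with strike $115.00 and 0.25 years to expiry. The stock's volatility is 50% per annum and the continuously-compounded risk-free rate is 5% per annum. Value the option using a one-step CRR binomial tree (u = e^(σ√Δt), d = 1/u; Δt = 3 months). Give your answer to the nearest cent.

CRR parameters: u = e^(σ√Δt) = e^(0.5·√0.25) = 1.2840, d = 1/u = 0.7788
Per-period rate: rΔt = 0.05·0.25 = 0.0125, so R = e^0.0125 = 1.0126
Risk-neutral probability p = (e^0.0125 − 0.7788)/(1.2840 − 0.7788) = 0.2338/0.5052 = 0.4627
Terminal stock prices: S_u = 141.2, S_d = 85.67
Terminal payoffs (K − S): max(-26.24, 0) = 0, max(29.33, 0) = 29.33
Node 0 (S = 110): V_0 = e^(−0.0125)·[0.4627·0.0000 + 0.5373·29.3319] = 15.5637

$15.56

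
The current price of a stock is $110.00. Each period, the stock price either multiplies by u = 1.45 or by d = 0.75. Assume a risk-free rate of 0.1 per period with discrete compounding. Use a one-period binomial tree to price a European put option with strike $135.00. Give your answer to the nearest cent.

$23.86

Risk-neutral probability p = (1 + 0.1 − 0.75)/(1.45 − 0.75) = 0.3500/0.7000 = 0.5000
Terminal stock prices: S_u = 159.5, S_d = 82.5
Terminal payoffs (K − S): max(-24.5, 0) = 0, max(52.5, 0) = 52.5
Node 0 (S = 110): V_0 = 1/1.1·[0.5000·0.0000 + 0.5000·52.5000] = 23.8636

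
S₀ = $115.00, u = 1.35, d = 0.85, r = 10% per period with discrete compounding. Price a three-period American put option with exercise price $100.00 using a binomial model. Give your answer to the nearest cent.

$3.49

Risk-neutral probability p = (1 + 0.1 − 0.85)/(1.35 − 0.85) = 0.2500/0.5000 = 0.5000
Terminal stock prices: S_uuu = 282.9, S_uud = 178.1, S_udd = 112.2, S_ddd = 70.62
Terminal payoffs (K − S): max(-182.9, 0) = 0, max(-78.15, 0) = 0, max(-12.17, 0) = 0, max(29.38, 0) = 29.38
Node uu (S = 209.6): continuation = 1/1.1·[0.5000·0.0000 + 0.5000·0.0000] = 0.0000; exercise value = 0.0000 ≤ continuation, so V_uu = 0.0000
Node ud (S = 132): continuation = 1/1.1·[0.5000·0.0000 + 0.5000·0.0000] = 0.0000; exercise value = 0.0000 ≤ continuation, so V_ud = 0.0000
Node dd (S = 83.09): continuation = 1/1.1·[0.5000·0.0000 + 0.5000·29.3756] = 13.3526; exercise value = 16.9125 > continuation, so V_dd = 16.9125 (exercise)
Node u (S = 155.2): continuation = 1/1.1·[0.5000·0.0000 + 0.5000·0.0000] = 0.0000; exercise value = 0.0000 ≤ continuation, so V_u = 0.0000
Node d (S = 97.75): continuation = 1/1.1·[0.5000·0.0000 + 0.5000·16.9125] = 7.6875; exercise value = 2.2500 ≤ continuation, so V_d = 7.6875
Node 0 (S = 115): continuation = 1/1.1·[0.5000·0.0000 + 0.5000·7.6875] = 3.4943; exercise value = 0.0000 ≤ continuation, so V_0 = 3.4943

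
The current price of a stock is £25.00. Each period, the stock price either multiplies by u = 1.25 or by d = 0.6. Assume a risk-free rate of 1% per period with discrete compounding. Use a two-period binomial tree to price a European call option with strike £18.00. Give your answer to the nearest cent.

Risk-neutral probability p = (1 + 0.01 − 0.6)/(1.25 − 0.6) = 0.4100/0.6500 = 0.6308
Terminal stock prices: S_uu = 39.06, S_ud = 18.75, S_dd = 9
Terminal payoffs (S − K): max(21.06, 0) = 21.06, max(0.75, 0) = 0.75, max(-9, 0) = 0
Node u (S = 31.25): V_u = 1/1.01·[0.6308·21.0625 + 0.3692·0.7500] = 13.4282
Node d (S = 15): V_d = 1/1.01·[0.6308·0.7500 + 0.3692·0.0000] = 0.4684
Node 0 (S = 25): V_0 = 1/1.01·[0.6308·13.4282 + 0.3692·0.4684] = 8.5575

£8.56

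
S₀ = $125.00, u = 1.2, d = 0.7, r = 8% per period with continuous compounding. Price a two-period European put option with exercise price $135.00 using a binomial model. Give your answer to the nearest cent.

Risk-neutral probability p = (e^0.08 − 0.7)/(1.2 − 0.7) = 0.3833/0.5000 = 0.7666
Terminal stock prices: S_uu = 180, S_ud = 105, S_dd = 61.25
Terminal payoffs (K − S): max(-45, 0) = 0, max(30, 0) = 30, max(73.75, 0) = 73.75
Node u (S = 150): V_u = e^(−0.08)·[0.7666·0.0000 + 0.2334·30.0000] = 6.4644
Node d (S = 87.5): V_d = e^(−0.08)·[0.7666·30.0000 + 0.2334·73.7500] = 37.1207
Node 0 (S = 125): V_0 = e^(−0.08)·[0.7666·6.4644 + 0.2334·37.1207] = 12.5732

$12.57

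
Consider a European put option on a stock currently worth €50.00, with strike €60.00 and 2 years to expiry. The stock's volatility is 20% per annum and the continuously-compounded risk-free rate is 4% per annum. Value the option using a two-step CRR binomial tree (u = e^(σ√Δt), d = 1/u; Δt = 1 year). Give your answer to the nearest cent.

€9.48

CRR parameters: u = e^(σ√Δt) = e^(0.2·√1) = 1.2214, d = 1/u = 0.8187
Per-period rate: rΔt = 0.04·1 = 0.04, so R = e^0.04 = 1.0408
Risk-neutral probability p = (e^0.04 − 0.8187)/(1.2214 − 0.8187) = 0.2221/0.4027 = 0.5515
Terminal stock prices: S_uu = 74.59, S_ud = 50, S_dd = 33.52
Terminal payoffs (K − S): max(-14.59, 0) = 0, max(10, 0) = 10, max(26.48, 0) = 26.48
Node u (S = 61.07): V_u = e^(−0.04)·[0.5515·0.0000 + 0.4485·10.0000] = 4.3090
Node d (S = 40.94): V_d = e^(−0.04)·[0.5515·10.0000 + 0.4485·26.4840] = 16.7108
Node 0 (S = 50): V_0 = e^(−0.04)·[0.5515·4.3090 + 0.4485·16.7108] = 9.4840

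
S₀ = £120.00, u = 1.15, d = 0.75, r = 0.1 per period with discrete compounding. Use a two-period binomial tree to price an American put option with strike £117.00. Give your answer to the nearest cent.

£4.29

Risk-neutral probability p = (1 + 0.1 − 0.75)/(1.15 − 0.75) = 0.3500/0.4000 = 0.8750
Terminal stock prices: S_uu = 158.7, S_ud = 103.5, S_dd = 67.5
Terminal payoffs (K − S): max(-41.7, 0) = 0, max(13.5, 0) = 13.5, max(49.5, 0) = 49.5
Node u (S = 138): continuation = 1/1.1·[0.8750·0.0000 + 0.1250·13.5000] = 1.5341; exercise value = 0.0000 ≤ continuation, so V_u = 1.5341
Node d (S = 90): continuation = 1/1.1·[0.8750·13.5000 + 0.1250·49.5000] = 16.3636; exercise value = 27.0000 > continuation, so V_d = 27.0000 (exercise)
Node 0 (S = 120): continuation = 1/1.1·[0.8750·1.5341 + 0.1250·27.0000] = 4.2885; exercise value = 0.0000 ≤ continuation, so V_0 = 4.2885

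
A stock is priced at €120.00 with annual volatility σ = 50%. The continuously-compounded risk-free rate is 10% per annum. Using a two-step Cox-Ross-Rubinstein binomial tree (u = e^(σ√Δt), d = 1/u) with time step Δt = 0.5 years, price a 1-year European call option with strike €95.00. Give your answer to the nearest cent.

€42.69

CRR parameters: u = e^(σ√Δt) = e^(0.5·√0.5) = 1.4241, d = 1/u = 0.7022
Per-period rate: rΔt = 0.1·0.5 = 0.05, so R = e^0.05 = 1.0513
Risk-neutral probability p = (e^0.05 − 0.7022)/(1.4241 − 0.7022) = 0.3491/0.7219 = 0.4835
Terminal stock prices: S_uu = 243.4, S_ud = 120, S_dd = 59.17
Terminal payoffs (S − K): max(148.4, 0) = 148.4, max(25, 0) = 25, max(-35.83, 0) = 0
Node u (S = 170.9): V_u = e^(−0.05)·[0.4835·148.3738 + 0.5165·25.0000] = 80.5275
Node d (S = 84.26): V_d = e^(−0.05)·[0.4835·25.0000 + 0.5165·0.0000] = 11.4989
Node 0 (S = 120): V_0 = e^(−0.05)·[0.4835·80.5275 + 0.5165·11.4989] = 42.6884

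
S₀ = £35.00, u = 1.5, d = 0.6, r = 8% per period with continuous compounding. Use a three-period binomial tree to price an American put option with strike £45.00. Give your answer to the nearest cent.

£13.12

Risk-neutral probability p = (e^0.08 − 0.6)/(1.5 − 0.6) = 0.4833/0.9000 = 0.5370
Terminal stock prices: S_uuu = 118.1, S_uud = 47.25, S_udd = 18.9, S_ddd = 7.56
Terminal payoffs (K − S): max(-73.12, 0) = 0, max(-2.25, 0) = 0, max(26.1, 0) = 26.1, max(37.44, 0) = 37.44
Node uu (S = 78.75): continuation = e^(−0.08)·[0.5370·0.0000 + 0.4630·0.0000] = 0.0000; exercise value = 0.0000 ≤ continuation, so V_uu = 0.0000
Node ud (S = 31.5): continuation = e^(−0.08)·[0.5370·0.0000 + 0.4630·26.1000] = 11.1556; exercise value = 13.5000 > continuation, so V_ud = 13.5000 (exercise)
Node dd (S = 12.6): continuation = e^(−0.08)·[0.5370·26.1000 + 0.4630·37.4400] = 28.9402; exercise value = 32.4000 > continuation, so V_dd = 32.4000 (exercise)
Node u (S = 52.5): continuation = e^(−0.08)·[0.5370·0.0000 + 0.4630·13.5000] = 5.7701; exercise value = 0.0000 ≤ continuation, so V_u = 5.7701
Node d (S = 21): continuation = e^(−0.08)·[0.5370·13.5000 + 0.4630·32.4000] = 20.5402; exercise value = 24.0000 > continuation, so V_d = 24.0000 (exercise)
Node 0 (S = 35): continuation = e^(−0.08)·[0.5370·5.7701 + 0.4630·24.0000] = 13.1182; exercise value = 10.0000 ≤ continuation, so V_0 = 13.1182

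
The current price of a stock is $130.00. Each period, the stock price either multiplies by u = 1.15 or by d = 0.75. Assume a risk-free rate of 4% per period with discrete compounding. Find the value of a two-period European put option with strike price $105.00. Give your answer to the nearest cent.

$2.23

Risk-neutral probability p = (1 + 0.04 − 0.75)/(1.15 − 0.75) = 0.2900/0.4000 = 0.7250
Terminal stock prices: S_uu = 171.9, S_ud = 112.1, S_dd = 73.12
Terminal payoffs (K − S): max(-66.92, 0) = 0, max(-7.125, 0) = 0, max(31.88, 0) = 31.88
Node u (S = 149.5): V_u = 1/1.04·[0.7250·0.0000 + 0.2750·0.0000] = 0.0000
Node d (S = 97.5): V_d = 1/1.04·[0.7250·0.0000 + 0.2750·31.8750] = 8.4285
Node 0 (S = 130): V_0 = 1/1.04·[0.7250·0.0000 + 0.2750·8.4285] = 2.2287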